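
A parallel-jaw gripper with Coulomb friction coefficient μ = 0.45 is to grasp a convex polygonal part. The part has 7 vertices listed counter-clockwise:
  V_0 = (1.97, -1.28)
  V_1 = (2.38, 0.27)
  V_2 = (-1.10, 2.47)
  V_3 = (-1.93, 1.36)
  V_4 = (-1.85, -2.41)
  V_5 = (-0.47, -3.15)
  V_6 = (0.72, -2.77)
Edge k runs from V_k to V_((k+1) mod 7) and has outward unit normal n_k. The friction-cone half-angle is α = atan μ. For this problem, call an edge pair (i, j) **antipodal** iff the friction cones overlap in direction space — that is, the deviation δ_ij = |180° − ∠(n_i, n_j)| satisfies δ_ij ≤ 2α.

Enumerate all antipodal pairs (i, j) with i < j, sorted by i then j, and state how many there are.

count = 6; pairs: (0,2), (0,3), (1,4), (2,5), (2,6), (3,6)

α = atan 0.45 = 24.23°;  2α = 48.46°
n_0 = (+0.9668, -0.2557)
n_1 = (+0.5344, +0.8453)
n_2 = (-0.8009, +0.5988)
n_3 = (-0.9998, -0.0212)
n_4 = (-0.4726, -0.8813)
n_5 = (+0.3042, -0.9526)
n_6 = (+0.7661, -0.6427)
  (0,1): δ = 107.48°  ·
  (0,2): δ = 21.97°  ✓
  (0,3): δ = 16.03°  ✓
  (0,4): δ = 76.61°  ·
  (0,5): δ = 122.53°  ·
  (0,6): δ = 154.82°  ·
  (1,2): δ = 94.49°  ·
  (1,3): δ = 56.48°  ·
  (1,4): δ = 4.10°  ✓
  (1,5): δ = 50.01°  ·
  (1,6): δ = 82.31°  ·
  (2,3): δ = 142.00°  ·
  (2,4): δ = 81.41°  ·
  (2,5): δ = 35.50°  ✓
  (2,6): δ = 3.21°  ✓
  (3,4): δ = 119.42°  ·
  (3,5): δ = 73.51°  ·
  (3,6): δ = 41.21°  ✓
  (4,5): δ = 134.09°  ·
  (4,6): δ = 101.79°  ·
  (5,6): δ = 147.70°  ·
antipodal pairs: 6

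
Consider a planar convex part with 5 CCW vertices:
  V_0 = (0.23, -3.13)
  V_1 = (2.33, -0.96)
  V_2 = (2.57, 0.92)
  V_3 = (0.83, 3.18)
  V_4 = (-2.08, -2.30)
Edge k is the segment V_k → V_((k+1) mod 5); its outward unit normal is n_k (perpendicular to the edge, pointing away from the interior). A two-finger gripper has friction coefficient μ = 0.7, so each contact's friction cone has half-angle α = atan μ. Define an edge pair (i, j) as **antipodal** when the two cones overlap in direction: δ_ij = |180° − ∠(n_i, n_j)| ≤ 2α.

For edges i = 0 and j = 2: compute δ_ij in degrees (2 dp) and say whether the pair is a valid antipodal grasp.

α = atan 0.7 = 34.99°;  2α = 69.98°
edge 0: e_0 = (+2.10, +2.17);  n_0 = (+0.7186, -0.6954)
edge 2: e_2 = (-1.74, +2.26);  n_2 = (+0.7924, +0.6100)
∠(n_0, n_2) = 81.65°
δ = |180° − 81.65°| = 98.35°
98.35° > 2α = 69.98°  →  invalid

δ = 98.35°, invalid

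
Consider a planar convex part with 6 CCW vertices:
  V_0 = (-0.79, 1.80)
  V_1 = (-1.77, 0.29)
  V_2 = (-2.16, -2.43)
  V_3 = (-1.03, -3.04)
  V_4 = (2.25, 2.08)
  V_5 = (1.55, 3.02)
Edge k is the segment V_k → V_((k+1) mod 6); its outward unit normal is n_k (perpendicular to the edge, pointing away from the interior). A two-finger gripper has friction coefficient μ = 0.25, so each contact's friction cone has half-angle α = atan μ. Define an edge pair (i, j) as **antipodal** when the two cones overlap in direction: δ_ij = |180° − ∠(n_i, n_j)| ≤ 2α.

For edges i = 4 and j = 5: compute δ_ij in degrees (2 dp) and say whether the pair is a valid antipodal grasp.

α = atan 0.25 = 14.04°;  2α = 28.07°
edge 4: e_4 = (-0.70, +0.94);  n_4 = (+0.8020, +0.5973)
edge 5: e_5 = (-2.34, -1.22);  n_5 = (-0.4623, +0.8867)
∠(n_4, n_5) = 80.86°
δ = |180° − 80.86°| = 99.14°
99.14° > 2α = 28.07°  →  invalid

δ = 99.14°, invalid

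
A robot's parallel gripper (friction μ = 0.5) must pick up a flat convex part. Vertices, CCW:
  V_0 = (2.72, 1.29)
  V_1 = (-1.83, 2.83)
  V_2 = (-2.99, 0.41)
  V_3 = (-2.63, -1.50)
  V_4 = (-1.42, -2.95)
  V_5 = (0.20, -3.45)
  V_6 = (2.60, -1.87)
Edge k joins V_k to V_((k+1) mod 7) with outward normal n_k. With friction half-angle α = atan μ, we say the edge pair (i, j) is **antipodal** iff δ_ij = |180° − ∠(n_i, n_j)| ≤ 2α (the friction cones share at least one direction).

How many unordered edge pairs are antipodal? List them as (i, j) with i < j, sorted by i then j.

α = atan 0.5 = 26.57°;  2α = 53.13°
n_0 = (+0.3206, +0.9472)
n_1 = (-0.9018, +0.4322)
n_2 = (-0.9827, -0.1852)
n_3 = (-0.7678, -0.6407)
n_4 = (-0.2949, -0.9555)
n_5 = (+0.5499, -0.8352)
n_6 = (+0.9993, -0.0379)
  (0,1): δ = 96.91°  ·
  (0,2): δ = 60.63°  ·
  (0,3): δ = 31.46°  ✓
  (0,4): δ = 1.55°  ✓
  (0,5): δ = 52.06°  ✓
  (0,6): δ = 106.52°  ·
  (1,2): δ = 143.72°  ·
  (1,3): δ = 114.55°  ·
  (1,4): δ = 81.54°  ·
  (1,5): δ = 31.03°  ✓
  (1,6): δ = 23.44°  ✓
  (2,3): δ = 150.83°  ·
  (2,4): δ = 117.83°  ·
  (2,5): δ = 67.32°  ·
  (2,6): δ = 12.85°  ✓
  (3,4): δ = 147.00°  ·
  (3,5): δ = 96.49°  ·
  (3,6): δ = 42.02°  ✓
  (4,5): δ = 129.49°  ·
  (4,6): δ = 75.02°  ·
  (5,6): δ = 125.53°  ·
antipodal pairs: 7

count = 7; pairs: (0,3), (0,4), (0,5), (1,5), (1,6), (2,6), (3,6)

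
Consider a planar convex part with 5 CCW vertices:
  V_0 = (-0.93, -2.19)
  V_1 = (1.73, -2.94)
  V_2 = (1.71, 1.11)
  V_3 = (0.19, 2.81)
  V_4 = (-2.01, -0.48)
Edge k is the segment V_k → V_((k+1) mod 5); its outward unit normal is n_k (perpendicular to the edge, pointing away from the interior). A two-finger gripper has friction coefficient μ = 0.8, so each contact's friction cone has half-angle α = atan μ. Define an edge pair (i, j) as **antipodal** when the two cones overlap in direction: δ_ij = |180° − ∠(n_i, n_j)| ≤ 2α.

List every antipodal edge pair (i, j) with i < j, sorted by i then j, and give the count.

α = atan 0.8 = 38.66°;  2α = 77.32°
n_0 = (-0.2714, -0.9625)
n_1 = (+1.0000, +0.0049)
n_2 = (+0.7455, +0.6665)
n_3 = (-0.8313, +0.5559)
n_4 = (-0.8455, -0.5340)
  (0,1): δ = 73.97°  ✓
  (0,2): δ = 32.45°  ✓
  (0,3): δ = 71.98°  ✓
  (0,4): δ = 138.02°  ·
  (1,2): δ = 138.48°  ·
  (1,3): δ = 34.05°  ✓
  (1,4): δ = 31.99°  ✓
  (2,3): δ = 75.57°  ✓
  (2,4): δ = 9.52°  ✓
  (3,4): δ = 113.95°  ·
antipodal pairs: 7

count = 7; pairs: (0,1), (0,2), (0,3), (1,3), (1,4), (2,3), (2,4)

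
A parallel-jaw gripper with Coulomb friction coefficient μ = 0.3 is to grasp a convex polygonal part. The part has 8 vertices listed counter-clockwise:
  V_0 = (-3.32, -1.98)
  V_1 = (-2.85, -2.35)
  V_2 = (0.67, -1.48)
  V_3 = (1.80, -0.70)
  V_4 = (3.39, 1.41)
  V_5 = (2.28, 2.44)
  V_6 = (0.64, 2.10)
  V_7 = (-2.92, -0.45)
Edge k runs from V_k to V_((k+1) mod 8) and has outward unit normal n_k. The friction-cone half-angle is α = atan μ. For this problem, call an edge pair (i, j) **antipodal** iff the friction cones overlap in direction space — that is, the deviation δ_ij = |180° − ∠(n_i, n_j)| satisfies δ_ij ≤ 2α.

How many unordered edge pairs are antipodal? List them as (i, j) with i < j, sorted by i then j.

α = atan 0.3 = 16.70°;  2α = 33.40°
n_0 = (-0.6186, -0.7857)
n_1 = (+0.2399, -0.9708)
n_2 = (+0.5681, -0.8230)
n_3 = (+0.7986, -0.6018)
n_4 = (+0.6802, +0.7330)
n_5 = (-0.2030, +0.9792)
n_6 = (-0.5823, +0.8130)
n_7 = (-0.9675, +0.2529)
  (0,1): δ = 127.91°  ·
  (0,2): δ = 107.17°  ·
  (0,3): δ = 88.79°  ·
  (0,4): δ = 4.65°  ✓
  (0,5): δ = 49.92°  ·
  (0,6): δ = 73.82°  ·
  (0,7): δ = 113.56°  ·
  (1,2): δ = 159.27°  ·
  (1,3): δ = 140.88°  ·
  (1,4): δ = 56.74°  ·
  (1,5): δ = 2.17°  ✓
  (1,6): δ = 21.73°  ✓
  (1,7): δ = 61.47°  ·
  (2,3): δ = 161.62°  ·
  (2,4): δ = 77.48°  ·
  (2,5): δ = 22.90°  ✓
  (2,6): δ = 1.00°  ✓
  (2,7): δ = 40.73°  ·
  (3,4): δ = 95.86°  ·
  (3,5): δ = 41.29°  ·
  (3,6): δ = 17.39°  ✓
  (3,7): δ = 22.35°  ✓
  (4,5): δ = 125.43°  ·
  (4,6): δ = 101.53°  ·
  (4,7): δ = 61.79°  ·
  (5,6): δ = 156.10°  ·
  (5,7): δ = 116.36°  ·
  (6,7): δ = 140.27°  ·
antipodal pairs: 7

count = 7; pairs: (0,4), (1,5), (1,6), (2,5), (2,6), (3,6), (3,7)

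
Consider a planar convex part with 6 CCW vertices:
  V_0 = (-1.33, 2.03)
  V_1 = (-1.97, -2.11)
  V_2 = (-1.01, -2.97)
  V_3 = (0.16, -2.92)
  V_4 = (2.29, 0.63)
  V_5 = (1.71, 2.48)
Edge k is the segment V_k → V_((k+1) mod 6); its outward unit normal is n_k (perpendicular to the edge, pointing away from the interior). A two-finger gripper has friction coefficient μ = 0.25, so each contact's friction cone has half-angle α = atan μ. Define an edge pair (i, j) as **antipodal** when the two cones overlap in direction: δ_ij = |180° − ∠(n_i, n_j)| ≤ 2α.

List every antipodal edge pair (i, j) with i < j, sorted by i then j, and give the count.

count = 3; pairs: (0,3), (0,4), (2,5)

α = atan 0.25 = 14.04°;  2α = 28.07°
n_0 = (-0.9883, +0.1528)
n_1 = (-0.6672, -0.7448)
n_2 = (+0.0427, -0.9991)
n_3 = (+0.8575, -0.5145)
n_4 = (+0.9542, +0.2992)
n_5 = (-0.1464, +0.9892)
  (0,1): δ = 123.07°  ·
  (0,2): δ = 78.77°  ·
  (0,3): δ = 22.18°  ✓
  (0,4): δ = 26.19°  ✓
  (0,5): δ = 107.21°  ·
  (1,2): δ = 135.70°  ·
  (1,3): δ = 79.11°  ·
  (1,4): δ = 30.74°  ·
  (1,5): δ = 50.28°  ·
  (2,3): δ = 123.41°  ·
  (2,4): δ = 75.04°  ·
  (2,5): δ = 5.97°  ✓
  (3,4): δ = 131.63°  ·
  (3,5): δ = 50.62°  ·
  (4,5): δ = 98.99°  ·
antipodal pairs: 3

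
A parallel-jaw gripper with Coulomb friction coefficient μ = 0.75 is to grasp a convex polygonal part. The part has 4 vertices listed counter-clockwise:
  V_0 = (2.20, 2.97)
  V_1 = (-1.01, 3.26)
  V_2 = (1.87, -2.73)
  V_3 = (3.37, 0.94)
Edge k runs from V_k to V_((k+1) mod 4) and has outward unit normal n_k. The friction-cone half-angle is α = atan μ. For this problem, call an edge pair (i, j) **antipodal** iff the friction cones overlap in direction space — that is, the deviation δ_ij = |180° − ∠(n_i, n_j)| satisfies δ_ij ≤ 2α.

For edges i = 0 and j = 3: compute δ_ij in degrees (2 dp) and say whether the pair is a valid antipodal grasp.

δ = 125.12°, invalid

α = atan 0.75 = 36.87°;  2α = 73.74°
edge 0: e_0 = (-3.21, +0.29);  n_0 = (+0.0900, +0.9959)
edge 3: e_3 = (-1.17, +2.03);  n_3 = (+0.8664, +0.4994)
∠(n_0, n_3) = 54.88°
δ = |180° − 54.88°| = 125.12°
125.12° > 2α = 73.74°  →  invalid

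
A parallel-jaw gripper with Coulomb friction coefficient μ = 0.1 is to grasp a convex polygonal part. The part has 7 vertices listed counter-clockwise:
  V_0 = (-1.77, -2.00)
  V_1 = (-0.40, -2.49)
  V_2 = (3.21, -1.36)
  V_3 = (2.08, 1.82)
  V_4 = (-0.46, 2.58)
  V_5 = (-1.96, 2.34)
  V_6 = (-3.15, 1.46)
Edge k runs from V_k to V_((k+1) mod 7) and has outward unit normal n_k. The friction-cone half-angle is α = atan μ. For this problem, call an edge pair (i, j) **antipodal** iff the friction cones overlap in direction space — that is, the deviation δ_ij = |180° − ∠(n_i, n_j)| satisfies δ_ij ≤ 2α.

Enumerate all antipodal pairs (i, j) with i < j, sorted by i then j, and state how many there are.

α = atan 0.1 = 5.71°;  2α = 11.42°
n_0 = (-0.3368, -0.9416)
n_1 = (+0.2987, -0.9543)
n_2 = (+0.9423, +0.3348)
n_3 = (+0.2867, +0.9580)
n_4 = (-0.1580, +0.9874)
n_5 = (-0.5946, +0.8040)
n_6 = (-0.9288, -0.3705)
  (0,1): δ = 142.94°  ·
  (0,2): δ = 50.76°  ·
  (0,3): δ = 3.02°  ✓
  (0,4): δ = 28.77°  ·
  (0,5): δ = 56.16°  ·
  (0,6): δ = 131.42°  ·
  (1,2): δ = 87.82°  ·
  (1,3): δ = 34.04°  ·
  (1,4): δ = 8.29°  ✓
  (1,5): δ = 19.10°  ·
  (1,6): δ = 94.36°  ·
  (2,3): δ = 126.22°  ·
  (2,4): δ = 100.47°  ·
  (2,5): δ = 73.08°  ·
  (2,6): δ = 2.18°  ✓
  (3,4): δ = 154.25°  ·
  (3,5): δ = 126.86°  ·
  (3,6): δ = 51.60°  ·
  (4,5): δ = 152.61°  ·
  (4,6): δ = 77.35°  ·
  (5,6): δ = 104.74°  ·
antipodal pairs: 3

count = 3; pairs: (0,3), (1,4), (2,6)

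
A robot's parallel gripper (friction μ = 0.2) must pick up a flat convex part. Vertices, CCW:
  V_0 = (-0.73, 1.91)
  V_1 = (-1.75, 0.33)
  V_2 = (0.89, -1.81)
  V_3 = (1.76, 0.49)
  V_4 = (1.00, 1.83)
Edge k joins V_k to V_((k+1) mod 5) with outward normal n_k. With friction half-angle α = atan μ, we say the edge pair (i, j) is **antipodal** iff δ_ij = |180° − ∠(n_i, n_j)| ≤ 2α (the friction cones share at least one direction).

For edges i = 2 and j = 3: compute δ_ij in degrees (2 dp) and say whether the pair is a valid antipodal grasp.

α = atan 0.2 = 11.31°;  2α = 22.62°
edge 2: e_2 = (+0.87, +2.30);  n_2 = (+0.9353, -0.3538)
edge 3: e_3 = (-0.76, +1.34);  n_3 = (+0.8698, +0.4933)
∠(n_2, n_3) = 50.28°
δ = |180° − 50.28°| = 129.72°
129.72° > 2α = 22.62°  →  invalid

δ = 129.72°, invalid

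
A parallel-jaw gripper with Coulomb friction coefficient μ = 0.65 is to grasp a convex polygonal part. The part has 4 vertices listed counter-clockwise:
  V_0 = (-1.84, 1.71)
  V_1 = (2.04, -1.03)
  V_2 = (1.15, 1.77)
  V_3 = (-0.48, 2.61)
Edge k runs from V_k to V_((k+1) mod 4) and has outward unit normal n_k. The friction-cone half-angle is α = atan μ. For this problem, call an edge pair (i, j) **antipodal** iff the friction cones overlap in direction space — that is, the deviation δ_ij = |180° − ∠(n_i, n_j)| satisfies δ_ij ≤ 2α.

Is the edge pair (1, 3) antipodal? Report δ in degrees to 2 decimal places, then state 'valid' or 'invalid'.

α = atan 0.65 = 33.02°;  2α = 66.05°
edge 1: e_1 = (-0.89, +2.80);  n_1 = (+0.9530, +0.3029)
edge 3: e_3 = (-1.36, -0.90);  n_3 = (-0.5519, +0.8339)
∠(n_1, n_3) = 105.86°
δ = |180° − 105.86°| = 74.14°
74.14° > 2α = 66.05°  →  invalid

δ = 74.14°, invalid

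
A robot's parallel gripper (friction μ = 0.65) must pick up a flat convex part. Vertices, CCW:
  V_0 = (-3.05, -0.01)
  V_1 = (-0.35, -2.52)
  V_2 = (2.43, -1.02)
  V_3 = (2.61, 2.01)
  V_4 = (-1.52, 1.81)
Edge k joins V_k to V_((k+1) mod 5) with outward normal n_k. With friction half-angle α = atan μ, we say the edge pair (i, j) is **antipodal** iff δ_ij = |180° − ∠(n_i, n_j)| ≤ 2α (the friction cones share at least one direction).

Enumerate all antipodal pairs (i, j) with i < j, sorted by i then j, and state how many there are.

α = atan 0.65 = 33.02°;  2α = 66.05°
n_0 = (-0.6809, -0.7324)
n_1 = (+0.4749, -0.8801)
n_2 = (+0.9982, -0.0593)
n_3 = (-0.0484, +0.9988)
n_4 = (-0.7655, +0.6435)
  (0,1): δ = 108.74°  ·
  (0,2): δ = 50.49°  ✓
  (0,3): δ = 45.68°  ✓
  (0,4): δ = 92.86°  ·
  (1,2): δ = 121.75°  ·
  (1,3): δ = 25.58°  ✓
  (1,4): δ = 21.60°  ✓
  (2,3): δ = 83.83°  ·
  (2,4): δ = 36.65°  ✓
  (3,4): δ = 132.82°  ·
antipodal pairs: 5

count = 5; pairs: (0,2), (0,3), (1,3), (1,4), (2,4)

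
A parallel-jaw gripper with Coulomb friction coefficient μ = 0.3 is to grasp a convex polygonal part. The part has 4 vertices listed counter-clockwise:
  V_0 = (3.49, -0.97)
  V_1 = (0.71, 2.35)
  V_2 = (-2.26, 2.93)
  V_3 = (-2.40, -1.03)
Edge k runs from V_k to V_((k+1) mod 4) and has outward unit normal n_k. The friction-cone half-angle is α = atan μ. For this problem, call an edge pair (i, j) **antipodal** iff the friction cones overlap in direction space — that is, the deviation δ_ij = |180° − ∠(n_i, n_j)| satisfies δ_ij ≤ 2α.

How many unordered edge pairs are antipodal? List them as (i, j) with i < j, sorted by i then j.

α = atan 0.3 = 16.70°;  2α = 33.40°
n_0 = (+0.7667, +0.6420)
n_1 = (+0.1917, +0.9815)
n_2 = (-0.9994, +0.0353)
n_3 = (+0.0102, -0.9999)
  (0,1): δ = 140.99°  ·
  (0,2): δ = 41.97°  ·
  (0,3): δ = 50.64°  ·
  (1,2): δ = 80.97°  ·
  (1,3): δ = 11.63°  ✓
  (2,3): δ = 87.39°  ·
antipodal pairs: 1

count = 1; pairs: (1,3)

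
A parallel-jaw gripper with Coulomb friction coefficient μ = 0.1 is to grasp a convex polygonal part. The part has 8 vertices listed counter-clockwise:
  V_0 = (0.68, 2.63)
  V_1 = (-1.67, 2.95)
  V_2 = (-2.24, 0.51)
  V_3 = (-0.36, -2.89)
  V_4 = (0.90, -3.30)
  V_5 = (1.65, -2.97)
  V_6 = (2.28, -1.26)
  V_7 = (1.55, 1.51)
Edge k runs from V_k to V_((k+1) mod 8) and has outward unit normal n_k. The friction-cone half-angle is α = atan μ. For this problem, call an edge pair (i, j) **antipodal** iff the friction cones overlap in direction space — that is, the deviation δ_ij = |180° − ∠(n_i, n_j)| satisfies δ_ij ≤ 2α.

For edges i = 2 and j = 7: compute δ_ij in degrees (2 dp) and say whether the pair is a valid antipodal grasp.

δ = 8.90°, valid

α = atan 0.1 = 5.71°;  2α = 11.42°
edge 2: e_2 = (+1.88, -3.40);  n_2 = (-0.8751, -0.4839)
edge 7: e_7 = (-0.87, +1.12);  n_7 = (+0.7897, +0.6135)
∠(n_2, n_7) = 171.10°
δ = |180° − 171.10°| = 8.90°
8.90° ≤ 2α = 11.42°  →  valid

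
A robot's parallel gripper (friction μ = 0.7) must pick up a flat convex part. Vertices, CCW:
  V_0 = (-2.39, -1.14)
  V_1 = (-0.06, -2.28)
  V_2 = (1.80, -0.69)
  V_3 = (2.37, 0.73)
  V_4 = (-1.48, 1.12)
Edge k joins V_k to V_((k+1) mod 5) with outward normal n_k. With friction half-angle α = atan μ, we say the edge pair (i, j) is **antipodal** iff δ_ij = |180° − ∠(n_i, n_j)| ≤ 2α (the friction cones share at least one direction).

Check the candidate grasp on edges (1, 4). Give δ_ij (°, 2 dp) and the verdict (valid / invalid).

α = atan 0.7 = 34.99°;  2α = 69.98°
edge 1: e_1 = (+1.86, +1.59);  n_1 = (+0.6498, -0.7601)
edge 4: e_4 = (-0.91, -2.26);  n_4 = (-0.9276, +0.3735)
∠(n_1, n_4) = 152.46°
δ = |180° − 152.46°| = 27.54°
27.54° ≤ 2α = 69.98°  →  valid

δ = 27.54°, valid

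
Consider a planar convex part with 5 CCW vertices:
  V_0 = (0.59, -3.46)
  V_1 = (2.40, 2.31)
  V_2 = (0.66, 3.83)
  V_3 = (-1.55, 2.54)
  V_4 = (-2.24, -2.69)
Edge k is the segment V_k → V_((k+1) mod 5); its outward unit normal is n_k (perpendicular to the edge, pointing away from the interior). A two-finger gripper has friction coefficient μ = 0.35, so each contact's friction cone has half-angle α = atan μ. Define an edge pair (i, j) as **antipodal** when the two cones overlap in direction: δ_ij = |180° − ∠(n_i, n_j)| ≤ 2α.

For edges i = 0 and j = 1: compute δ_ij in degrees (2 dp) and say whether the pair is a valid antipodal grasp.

α = atan 0.35 = 19.29°;  2α = 38.58°
edge 0: e_0 = (+1.81, +5.77);  n_0 = (+0.9542, -0.2993)
edge 1: e_1 = (-1.74, +1.52);  n_1 = (+0.6579, +0.7531)
∠(n_0, n_1) = 66.28°
δ = |180° − 66.28°| = 113.72°
113.72° > 2α = 38.58°  →  invalid

δ = 113.72°, invalid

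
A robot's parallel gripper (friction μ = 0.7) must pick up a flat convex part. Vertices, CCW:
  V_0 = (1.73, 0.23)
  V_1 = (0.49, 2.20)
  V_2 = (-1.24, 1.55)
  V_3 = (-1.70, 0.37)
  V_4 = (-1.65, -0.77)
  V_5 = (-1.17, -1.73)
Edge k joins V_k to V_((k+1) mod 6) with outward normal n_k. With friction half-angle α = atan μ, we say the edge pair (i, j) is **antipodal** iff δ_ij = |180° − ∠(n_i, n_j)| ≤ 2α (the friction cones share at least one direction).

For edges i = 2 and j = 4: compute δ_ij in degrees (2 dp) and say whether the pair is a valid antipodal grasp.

δ = 132.14°, invalid

α = atan 0.7 = 34.99°;  2α = 69.98°
edge 2: e_2 = (-0.46, -1.18);  n_2 = (-0.9317, +0.3632)
edge 4: e_4 = (+0.48, -0.96);  n_4 = (-0.8944, -0.4472)
∠(n_2, n_4) = 47.86°
δ = |180° − 47.86°| = 132.14°
132.14° > 2α = 69.98°  →  invalid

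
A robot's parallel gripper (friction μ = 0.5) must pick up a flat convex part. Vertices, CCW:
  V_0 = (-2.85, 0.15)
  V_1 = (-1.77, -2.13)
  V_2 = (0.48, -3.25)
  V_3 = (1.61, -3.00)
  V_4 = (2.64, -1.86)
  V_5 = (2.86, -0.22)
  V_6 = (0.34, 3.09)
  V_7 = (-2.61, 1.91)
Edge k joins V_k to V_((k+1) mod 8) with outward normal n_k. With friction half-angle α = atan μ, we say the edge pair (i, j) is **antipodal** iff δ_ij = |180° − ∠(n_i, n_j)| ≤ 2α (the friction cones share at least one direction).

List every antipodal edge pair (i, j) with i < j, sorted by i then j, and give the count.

count = 9; pairs: (0,4), (0,5), (1,5), (1,6), (2,6), (3,6), (3,7), (4,7), (5,7)

α = atan 0.5 = 26.57°;  2α = 53.13°
n_0 = (-0.9037, -0.4281)
n_1 = (-0.4456, -0.8952)
n_2 = (+0.2160, -0.9764)
n_3 = (+0.7420, -0.6704)
n_4 = (+0.9911, -0.1330)
n_5 = (+0.7957, +0.6058)
n_6 = (-0.3714, +0.9285)
n_7 = (-0.9908, +0.1351)
  (0,1): δ = 141.81°  ·
  (0,2): δ = 102.87°  ·
  (0,3): δ = 67.44°  ·
  (0,4): δ = 32.99°  ✓
  (0,5): δ = 11.94°  ✓
  (0,6): δ = 86.46°  ·
  (0,7): δ = 146.89°  ·
  (1,2): δ = 141.06°  ·
  (1,3): δ = 105.63°  ·
  (1,4): δ = 71.18°  ·
  (1,5): δ = 26.25°  ✓
  (1,6): δ = 48.26°  ✓
  (1,7): δ = 108.70°  ·
  (2,3): δ = 144.57°  ·
  (2,4): δ = 110.12°  ·
  (2,5): δ = 65.19°  ·
  (2,6): δ = 9.33°  ✓
  (2,7): δ = 69.76°  ·
  (3,4): δ = 145.54°  ·
  (3,5): δ = 100.62°  ·
  (3,6): δ = 26.10°  ✓
  (3,7): δ = 34.33°  ✓
  (4,5): δ = 135.08°  ·
  (4,6): δ = 60.56°  ·
  (4,7): δ = 0.12°  ✓
  (5,6): δ = 105.48°  ·
  (5,7): δ = 45.05°  ✓
  (6,7): δ = 119.57°  ·
antipodal pairs: 9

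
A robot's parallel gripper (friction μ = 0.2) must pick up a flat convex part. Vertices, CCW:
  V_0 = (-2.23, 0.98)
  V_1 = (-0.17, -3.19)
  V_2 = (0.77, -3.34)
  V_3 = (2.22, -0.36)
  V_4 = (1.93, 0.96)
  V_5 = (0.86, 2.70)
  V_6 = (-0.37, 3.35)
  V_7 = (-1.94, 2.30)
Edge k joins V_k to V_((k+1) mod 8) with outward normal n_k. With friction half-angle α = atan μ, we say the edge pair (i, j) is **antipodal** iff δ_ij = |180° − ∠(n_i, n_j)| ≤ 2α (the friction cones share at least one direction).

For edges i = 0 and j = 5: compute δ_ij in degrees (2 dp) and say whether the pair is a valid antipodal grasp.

δ = 35.86°, invalid

α = atan 0.2 = 11.31°;  2α = 22.62°
edge 0: e_0 = (+2.06, -4.17);  n_0 = (-0.8966, -0.4429)
edge 5: e_5 = (-1.23, +0.65);  n_5 = (+0.4672, +0.8841)
∠(n_0, n_5) = 144.14°
δ = |180° − 144.14°| = 35.86°
35.86° > 2α = 22.62°  →  invalid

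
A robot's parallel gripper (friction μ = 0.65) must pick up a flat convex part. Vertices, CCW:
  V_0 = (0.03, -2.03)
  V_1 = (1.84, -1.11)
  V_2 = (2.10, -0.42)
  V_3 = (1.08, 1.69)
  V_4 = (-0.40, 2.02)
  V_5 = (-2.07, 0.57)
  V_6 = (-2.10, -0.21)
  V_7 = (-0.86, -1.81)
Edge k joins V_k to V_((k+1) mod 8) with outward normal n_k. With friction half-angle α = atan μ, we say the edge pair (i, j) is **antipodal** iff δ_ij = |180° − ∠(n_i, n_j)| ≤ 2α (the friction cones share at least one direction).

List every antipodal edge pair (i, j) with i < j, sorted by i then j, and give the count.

count = 12; pairs: (0,3), (0,4), (0,5), (1,4), (1,5), (1,6), (2,5), (2,6), (2,7), (3,6), (3,7), (4,7)

α = atan 0.65 = 33.02°;  2α = 66.05°
n_0 = (+0.4531, -0.8915)
n_1 = (+0.9358, -0.3526)
n_2 = (+0.9003, +0.4352)
n_3 = (+0.2176, +0.9760)
n_4 = (-0.6556, +0.7551)
n_5 = (-0.9993, +0.0384)
n_6 = (-0.7904, -0.6126)
n_7 = (-0.2400, -0.9708)
  (0,1): δ = 137.59°  ·
  (0,2): δ = 91.14°  ·
  (0,3): δ = 39.51°  ✓
  (0,4): δ = 14.02°  ✓
  (0,5): δ = 60.85°  ✓
  (0,6): δ = 100.83°  ·
  (0,7): δ = 139.17°  ·
  (1,2): δ = 133.55°  ·
  (1,3): δ = 81.92°  ·
  (1,4): δ = 28.39°  ✓
  (1,5): δ = 18.44°  ✓
  (1,6): δ = 58.42°  ✓
  (1,7): δ = 96.76°  ·
  (2,3): δ = 128.37°  ·
  (2,4): δ = 74.83°  ·
  (2,5): δ = 28.00°  ✓
  (2,6): δ = 11.98°  ✓
  (2,7): δ = 50.32°  ✓
  (3,4): δ = 126.46°  ·
  (3,5): δ = 79.63°  ·
  (3,6): δ = 39.65°  ✓
  (3,7): δ = 1.31°  ✓
  (4,5): δ = 133.17°  ·
  (4,6): δ = 93.19°  ·
  (4,7): δ = 54.85°  ✓
  (5,6): δ = 140.02°  ·
  (5,7): δ = 101.68°  ·
  (6,7): δ = 141.66°  ·
antipodal pairs: 12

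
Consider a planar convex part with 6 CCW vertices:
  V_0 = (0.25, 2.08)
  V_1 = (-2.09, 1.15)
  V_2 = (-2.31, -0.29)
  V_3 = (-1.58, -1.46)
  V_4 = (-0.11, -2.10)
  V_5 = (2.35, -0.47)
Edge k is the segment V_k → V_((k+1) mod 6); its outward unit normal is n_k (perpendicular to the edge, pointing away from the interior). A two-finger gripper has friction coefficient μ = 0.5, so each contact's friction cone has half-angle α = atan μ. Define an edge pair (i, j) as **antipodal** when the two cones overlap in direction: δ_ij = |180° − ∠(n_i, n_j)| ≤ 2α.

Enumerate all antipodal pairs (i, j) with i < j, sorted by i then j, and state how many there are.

α = atan 0.5 = 26.57°;  2α = 53.13°
n_0 = (-0.3693, +0.9293)
n_1 = (-0.9885, +0.1510)
n_2 = (-0.8484, -0.5293)
n_3 = (-0.3992, -0.9169)
n_4 = (+0.5524, -0.8336)
n_5 = (+0.7719, +0.6357)
  (0,1): δ = 120.36°  ·
  (0,2): δ = 79.71°  ·
  (0,3): δ = 45.20°  ✓
  (0,4): δ = 11.85°  ✓
  (0,5): δ = 107.80°  ·
  (1,2): δ = 139.35°  ·
  (1,3): δ = 104.84°  ·
  (1,4): δ = 47.79°  ✓
  (1,5): δ = 48.16°  ✓
  (2,3): δ = 145.49°  ·
  (2,4): δ = 88.43°  ·
  (2,5): δ = 7.51°  ✓
  (3,4): δ = 122.94°  ·
  (3,5): δ = 27.00°  ✓
  (4,5): δ = 84.06°  ·
antipodal pairs: 6

count = 6; pairs: (0,3), (0,4), (1,4), (1,5), (2,5), (3,5)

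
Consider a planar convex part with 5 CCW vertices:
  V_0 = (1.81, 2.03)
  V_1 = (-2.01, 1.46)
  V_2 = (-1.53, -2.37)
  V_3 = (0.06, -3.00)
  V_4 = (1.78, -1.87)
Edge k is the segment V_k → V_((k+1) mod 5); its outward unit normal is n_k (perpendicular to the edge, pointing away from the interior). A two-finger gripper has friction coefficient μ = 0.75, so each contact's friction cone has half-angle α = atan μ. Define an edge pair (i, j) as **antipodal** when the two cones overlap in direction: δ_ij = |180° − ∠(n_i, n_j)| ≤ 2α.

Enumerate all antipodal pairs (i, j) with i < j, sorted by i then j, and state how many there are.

count = 5; pairs: (0,2), (0,3), (1,3), (1,4), (2,4)

α = atan 0.75 = 36.87°;  2α = 73.74°
n_0 = (-0.1476, +0.9891)
n_1 = (-0.9922, -0.1244)
n_2 = (-0.3684, -0.9297)
n_3 = (+0.5491, -0.8358)
n_4 = (+1.0000, -0.0077)
  (0,1): δ = 91.34°  ·
  (0,2): δ = 30.10°  ✓
  (0,3): δ = 24.82°  ✓
  (0,4): δ = 81.07°  ·
  (1,2): δ = 118.76°  ·
  (1,3): δ = 63.84°  ✓
  (1,4): δ = 7.58°  ✓
  (2,3): δ = 125.08°  ·
  (2,4): δ = 68.83°  ✓
  (3,4): δ = 123.74°  ·
antipodal pairs: 5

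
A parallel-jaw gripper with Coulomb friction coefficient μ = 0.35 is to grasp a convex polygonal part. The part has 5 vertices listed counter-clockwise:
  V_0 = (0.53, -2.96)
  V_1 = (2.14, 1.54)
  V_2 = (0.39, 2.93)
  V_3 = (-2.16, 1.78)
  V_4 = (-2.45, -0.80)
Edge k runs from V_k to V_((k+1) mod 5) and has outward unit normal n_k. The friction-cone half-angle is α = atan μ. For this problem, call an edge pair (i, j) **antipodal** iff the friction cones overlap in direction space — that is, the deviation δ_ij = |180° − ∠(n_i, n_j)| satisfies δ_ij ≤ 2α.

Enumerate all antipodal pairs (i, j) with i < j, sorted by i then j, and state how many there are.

α = atan 0.35 = 19.29°;  2α = 38.58°
n_0 = (+0.9416, -0.3369)
n_1 = (+0.6220, +0.7830)
n_2 = (-0.4111, +0.9116)
n_3 = (-0.9937, +0.1117)
n_4 = (-0.5869, -0.8097)
  (0,1): δ = 108.77°  ·
  (0,2): δ = 46.04°  ·
  (0,3): δ = 13.27°  ✓
  (0,4): δ = 73.75°  ·
  (1,2): δ = 117.27°  ·
  (1,3): δ = 57.95°  ·
  (1,4): δ = 2.52°  ✓
  (2,3): δ = 120.69°  ·
  (2,4): δ = 60.21°  ·
  (3,4): δ = 119.52°  ·
antipodal pairs: 2

count = 2; pairs: (0,3), (1,4)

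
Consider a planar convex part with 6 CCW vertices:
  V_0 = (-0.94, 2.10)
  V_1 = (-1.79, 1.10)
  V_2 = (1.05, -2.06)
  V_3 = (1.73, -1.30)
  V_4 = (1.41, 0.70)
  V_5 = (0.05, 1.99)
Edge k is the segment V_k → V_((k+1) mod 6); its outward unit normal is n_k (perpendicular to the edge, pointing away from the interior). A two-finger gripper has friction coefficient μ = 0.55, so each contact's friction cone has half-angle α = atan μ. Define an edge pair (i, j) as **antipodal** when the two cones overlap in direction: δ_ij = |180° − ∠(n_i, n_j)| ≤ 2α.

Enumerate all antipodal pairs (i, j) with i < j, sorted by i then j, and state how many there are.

α = atan 0.55 = 28.81°;  2α = 57.62°
n_0 = (-0.7619, +0.6476)
n_1 = (-0.7438, -0.6684)
n_2 = (+0.7452, -0.6668)
n_3 = (+0.9874, +0.1580)
n_4 = (+0.6882, +0.7255)
n_5 = (+0.1104, +0.9939)
  (0,1): δ = 97.69°  ·
  (0,2): δ = 1.46°  ✓
  (0,3): δ = 49.45°  ✓
  (0,4): δ = 86.88°  ·
  (0,5): δ = 124.02°  ·
  (1,2): δ = 83.77°  ·
  (1,3): δ = 32.86°  ✓
  (1,4): δ = 4.57°  ✓
  (1,5): δ = 41.71°  ✓
  (2,3): δ = 129.09°  ·
  (2,4): δ = 91.67°  ·
  (2,5): δ = 54.52°  ✓
  (3,4): δ = 142.58°  ·
  (3,5): δ = 105.43°  ·
  (4,5): δ = 142.85°  ·
antipodal pairs: 6

count = 6; pairs: (0,2), (0,3), (1,3), (1,4), (1,5), (2,5)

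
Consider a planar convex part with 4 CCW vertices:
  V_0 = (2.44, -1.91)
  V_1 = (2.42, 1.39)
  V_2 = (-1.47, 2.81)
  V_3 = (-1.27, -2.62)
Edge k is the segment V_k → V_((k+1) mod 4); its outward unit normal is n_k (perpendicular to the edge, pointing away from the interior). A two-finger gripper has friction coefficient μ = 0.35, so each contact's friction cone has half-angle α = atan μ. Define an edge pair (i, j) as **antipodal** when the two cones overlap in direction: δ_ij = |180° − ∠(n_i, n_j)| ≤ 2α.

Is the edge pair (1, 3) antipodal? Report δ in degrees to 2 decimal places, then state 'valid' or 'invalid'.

δ = 30.89°, valid

α = atan 0.35 = 19.29°;  2α = 38.58°
edge 1: e_1 = (-3.89, +1.42);  n_1 = (+0.3429, +0.9394)
edge 3: e_3 = (+3.71, +0.71);  n_3 = (+0.1880, -0.9822)
∠(n_1, n_3) = 149.11°
δ = |180° − 149.11°| = 30.89°
30.89° ≤ 2α = 38.58°  →  valid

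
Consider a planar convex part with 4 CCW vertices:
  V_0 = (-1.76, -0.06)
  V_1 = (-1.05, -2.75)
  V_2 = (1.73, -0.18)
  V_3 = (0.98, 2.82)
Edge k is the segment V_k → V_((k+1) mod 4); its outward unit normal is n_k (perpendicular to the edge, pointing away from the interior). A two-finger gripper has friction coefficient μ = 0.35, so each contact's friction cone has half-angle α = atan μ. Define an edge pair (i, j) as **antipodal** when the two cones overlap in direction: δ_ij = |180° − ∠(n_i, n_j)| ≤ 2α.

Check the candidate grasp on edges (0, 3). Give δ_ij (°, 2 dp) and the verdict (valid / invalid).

δ = 121.64°, invalid

α = atan 0.35 = 19.29°;  2α = 38.58°
edge 0: e_0 = (+0.71, -2.69);  n_0 = (-0.9669, -0.2552)
edge 3: e_3 = (-2.74, -2.88);  n_3 = (-0.7245, +0.6893)
∠(n_0, n_3) = 58.36°
δ = |180° − 58.36°| = 121.64°
121.64° > 2α = 38.58°  →  invalid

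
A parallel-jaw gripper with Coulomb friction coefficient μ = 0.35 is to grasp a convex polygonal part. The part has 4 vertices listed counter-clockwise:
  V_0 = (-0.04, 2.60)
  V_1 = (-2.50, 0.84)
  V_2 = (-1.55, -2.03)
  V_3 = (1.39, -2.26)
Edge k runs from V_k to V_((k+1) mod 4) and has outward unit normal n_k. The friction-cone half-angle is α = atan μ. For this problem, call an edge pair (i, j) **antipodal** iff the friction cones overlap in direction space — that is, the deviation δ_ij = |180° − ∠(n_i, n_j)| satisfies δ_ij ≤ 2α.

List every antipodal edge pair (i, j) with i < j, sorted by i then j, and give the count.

α = atan 0.35 = 19.29°;  2α = 38.58°
n_0 = (-0.5819, +0.8133)
n_1 = (-0.9493, -0.3142)
n_2 = (-0.0780, -0.9970)
n_3 = (+0.9593, +0.2823)
  (0,1): δ = 107.27°  ·
  (0,2): δ = 40.05°  ·
  (0,3): δ = 70.81°  ·
  (1,2): δ = 112.79°  ·
  (1,3): δ = 1.92°  ✓
  (2,3): δ = 69.13°  ·
antipodal pairs: 1

count = 1; pairs: (1,3)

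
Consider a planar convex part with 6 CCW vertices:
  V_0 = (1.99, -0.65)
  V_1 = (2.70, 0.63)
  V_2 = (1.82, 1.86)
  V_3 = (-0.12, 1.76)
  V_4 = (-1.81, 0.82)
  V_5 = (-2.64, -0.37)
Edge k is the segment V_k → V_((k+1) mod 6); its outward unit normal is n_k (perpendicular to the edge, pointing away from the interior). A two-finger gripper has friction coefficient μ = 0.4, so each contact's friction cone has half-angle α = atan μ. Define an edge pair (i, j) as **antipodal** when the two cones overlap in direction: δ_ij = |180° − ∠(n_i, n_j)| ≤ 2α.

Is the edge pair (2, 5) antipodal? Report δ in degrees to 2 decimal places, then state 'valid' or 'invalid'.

δ = 6.41°, valid

α = atan 0.4 = 21.80°;  2α = 43.60°
edge 2: e_2 = (-1.94, -0.10);  n_2 = (-0.0515, +0.9987)
edge 5: e_5 = (+4.63, -0.28);  n_5 = (-0.0604, -0.9982)
∠(n_2, n_5) = 173.59°
δ = |180° − 173.59°| = 6.41°
6.41° ≤ 2α = 43.60°  →  valid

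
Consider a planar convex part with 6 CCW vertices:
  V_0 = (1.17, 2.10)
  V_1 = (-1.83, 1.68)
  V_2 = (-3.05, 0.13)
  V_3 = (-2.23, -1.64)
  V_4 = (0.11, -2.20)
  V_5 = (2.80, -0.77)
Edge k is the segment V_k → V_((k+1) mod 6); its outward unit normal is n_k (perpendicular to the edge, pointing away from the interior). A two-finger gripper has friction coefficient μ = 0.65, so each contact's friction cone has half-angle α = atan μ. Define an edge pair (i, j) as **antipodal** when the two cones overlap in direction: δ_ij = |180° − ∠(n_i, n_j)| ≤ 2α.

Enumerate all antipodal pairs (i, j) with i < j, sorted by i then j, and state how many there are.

count = 6; pairs: (0,3), (0,4), (1,3), (1,4), (2,5), (3,5)

α = atan 0.65 = 33.02°;  2α = 66.05°
n_0 = (-0.1386, +0.9903)
n_1 = (-0.7858, +0.6185)
n_2 = (-0.9074, -0.4204)
n_3 = (-0.2327, -0.9725)
n_4 = (+0.4694, -0.8830)
n_5 = (+0.8695, +0.4939)
  (0,1): δ = 136.18°  ·
  (0,2): δ = 73.11°  ·
  (0,3): δ = 21.43°  ✓
  (0,4): δ = 20.03°  ✓
  (0,5): δ = 111.62°  ·
  (1,2): δ = 116.94°  ·
  (1,3): δ = 65.25°  ✓
  (1,4): δ = 23.80°  ✓
  (1,5): δ = 67.80°  ·
  (2,3): δ = 128.32°  ·
  (2,4): δ = 86.86°  ·
  (2,5): δ = 4.74°  ✓
  (3,4): δ = 138.55°  ·
  (3,5): δ = 46.95°  ✓
  (4,5): δ = 88.40°  ·
antipodal pairs: 6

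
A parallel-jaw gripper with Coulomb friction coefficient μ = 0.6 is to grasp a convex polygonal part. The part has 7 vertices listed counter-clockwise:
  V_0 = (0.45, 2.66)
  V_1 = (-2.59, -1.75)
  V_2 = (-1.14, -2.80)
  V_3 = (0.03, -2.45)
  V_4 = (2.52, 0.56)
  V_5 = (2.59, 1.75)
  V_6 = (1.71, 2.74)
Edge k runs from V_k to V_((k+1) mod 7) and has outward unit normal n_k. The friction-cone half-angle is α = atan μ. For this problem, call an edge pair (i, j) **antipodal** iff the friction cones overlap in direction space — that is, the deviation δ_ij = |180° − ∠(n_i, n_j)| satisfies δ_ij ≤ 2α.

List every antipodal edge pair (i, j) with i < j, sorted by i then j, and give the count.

count = 8; pairs: (0,2), (0,3), (0,4), (1,4), (1,5), (1,6), (2,6), (3,6)

α = atan 0.6 = 30.96°;  2α = 61.93°
n_0 = (-0.8233, +0.5676)
n_1 = (-0.5865, -0.8099)
n_2 = (+0.2866, -0.9581)
n_3 = (+0.7705, -0.6374)
n_4 = (+0.9983, -0.0587)
n_5 = (+0.7474, +0.6644)
n_6 = (-0.0634, +0.9980)
  (0,1): δ = 91.33°  ·
  (0,2): δ = 38.77°  ✓
  (0,3): δ = 5.02°  ✓
  (0,4): δ = 31.21°  ✓
  (0,5): δ = 76.21°  ·
  (0,6): δ = 128.21°  ·
  (1,2): δ = 127.44°  ·
  (1,3): δ = 93.69°  ·
  (1,4): δ = 57.46°  ✓
  (1,5): δ = 12.46°  ✓
  (1,6): δ = 39.54°  ✓
  (2,3): δ = 146.25°  ·
  (2,4): δ = 110.02°  ·
  (2,5): δ = 65.02°  ·
  (2,6): δ = 13.02°  ✓
  (3,4): δ = 143.77°  ·
  (3,5): δ = 98.77°  ·
  (3,6): δ = 46.77°  ✓
  (4,5): δ = 135.00°  ·
  (4,6): δ = 83.00°  ·
  (5,6): δ = 128.00°  ·
antipodal pairs: 8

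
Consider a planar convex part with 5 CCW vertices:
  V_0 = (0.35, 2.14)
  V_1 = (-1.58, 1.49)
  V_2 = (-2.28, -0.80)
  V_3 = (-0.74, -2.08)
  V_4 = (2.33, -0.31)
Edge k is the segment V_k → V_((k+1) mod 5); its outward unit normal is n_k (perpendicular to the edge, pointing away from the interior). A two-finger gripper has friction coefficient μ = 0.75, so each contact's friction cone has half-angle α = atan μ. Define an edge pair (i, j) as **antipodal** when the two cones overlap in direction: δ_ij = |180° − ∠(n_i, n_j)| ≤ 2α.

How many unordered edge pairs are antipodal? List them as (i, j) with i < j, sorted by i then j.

count = 5; pairs: (0,2), (0,3), (1,3), (1,4), (2,4)

α = atan 0.75 = 36.87°;  2α = 73.74°
n_0 = (-0.3192, +0.9477)
n_1 = (-0.9563, +0.2923)
n_2 = (-0.6392, -0.7690)
n_3 = (+0.4995, -0.8663)
n_4 = (+0.7778, +0.6286)
  (0,1): δ = 125.61°  ·
  (0,2): δ = 58.35°  ✓
  (0,3): δ = 11.35°  ✓
  (0,4): δ = 110.33°  ·
  (1,2): δ = 112.74°  ·
  (1,3): δ = 43.04°  ✓
  (1,4): δ = 55.94°  ✓
  (2,3): δ = 110.30°  ·
  (2,4): δ = 11.32°  ✓
  (3,4): δ = 81.02°  ·
antipodal pairs: 5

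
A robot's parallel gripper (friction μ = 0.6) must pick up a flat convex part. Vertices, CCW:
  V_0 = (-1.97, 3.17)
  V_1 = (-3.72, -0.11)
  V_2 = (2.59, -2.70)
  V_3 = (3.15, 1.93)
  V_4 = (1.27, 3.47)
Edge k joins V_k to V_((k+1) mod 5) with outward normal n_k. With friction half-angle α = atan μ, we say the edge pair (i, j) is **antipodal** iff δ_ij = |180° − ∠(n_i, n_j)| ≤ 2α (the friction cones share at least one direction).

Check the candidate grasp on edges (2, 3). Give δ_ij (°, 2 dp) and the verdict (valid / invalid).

α = atan 0.6 = 30.96°;  2α = 61.93°
edge 2: e_2 = (+0.56, +4.63);  n_2 = (+0.9928, -0.1201)
edge 3: e_3 = (-1.88, +1.54);  n_3 = (+0.6337, +0.7736)
∠(n_2, n_3) = 57.57°
δ = |180° − 57.57°| = 122.43°
122.43° > 2α = 61.93°  →  invalid

δ = 122.43°, invalid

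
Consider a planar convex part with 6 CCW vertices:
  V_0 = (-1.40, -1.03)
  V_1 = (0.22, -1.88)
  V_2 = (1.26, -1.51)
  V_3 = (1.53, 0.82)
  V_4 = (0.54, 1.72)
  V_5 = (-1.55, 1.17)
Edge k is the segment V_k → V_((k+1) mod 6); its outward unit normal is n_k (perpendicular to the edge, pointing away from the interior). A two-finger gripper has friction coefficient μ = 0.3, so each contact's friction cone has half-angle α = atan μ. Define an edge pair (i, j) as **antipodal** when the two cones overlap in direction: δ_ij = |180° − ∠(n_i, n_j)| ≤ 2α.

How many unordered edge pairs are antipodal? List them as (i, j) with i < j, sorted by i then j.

α = atan 0.3 = 16.70°;  2α = 33.40°
n_0 = (-0.4646, -0.8855)
n_1 = (+0.3352, -0.9422)
n_2 = (+0.9934, -0.1151)
n_3 = (+0.6727, +0.7399)
n_4 = (-0.2545, +0.9671)
n_5 = (-0.9977, -0.0680)
  (0,1): δ = 132.73°  ·
  (0,2): δ = 68.92°  ·
  (0,3): δ = 14.59°  ✓
  (0,4): δ = 42.43°  ·
  (0,5): δ = 121.59°  ·
  (1,2): δ = 116.19°  ·
  (1,3): δ = 61.86°  ·
  (1,4): δ = 4.84°  ✓
  (1,5): δ = 74.32°  ·
  (2,3): δ = 125.66°  ·
  (2,4): δ = 68.65°  ·
  (2,5): δ = 10.51°  ✓
  (3,4): δ = 122.98°  ·
  (3,5): δ = 43.83°  ·
  (4,5): δ = 100.84°  ·
antipodal pairs: 3

count = 3; pairs: (0,3), (1,4), (2,5)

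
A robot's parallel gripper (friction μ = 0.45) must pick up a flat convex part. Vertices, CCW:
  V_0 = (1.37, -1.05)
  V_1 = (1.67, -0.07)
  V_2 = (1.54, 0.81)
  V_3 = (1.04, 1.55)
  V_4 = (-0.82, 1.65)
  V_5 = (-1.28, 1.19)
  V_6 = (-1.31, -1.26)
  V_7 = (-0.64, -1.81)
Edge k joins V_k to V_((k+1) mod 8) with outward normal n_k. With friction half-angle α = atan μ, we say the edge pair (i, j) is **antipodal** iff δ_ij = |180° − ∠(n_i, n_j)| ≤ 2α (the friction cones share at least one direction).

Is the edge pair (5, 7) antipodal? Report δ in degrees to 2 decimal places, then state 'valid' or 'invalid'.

δ = 68.59°, invalid

α = atan 0.45 = 24.23°;  2α = 48.46°
edge 5: e_5 = (-0.03, -2.45);  n_5 = (-0.9999, +0.0122)
edge 7: e_7 = (+2.01, +0.76);  n_7 = (+0.3537, -0.9354)
∠(n_5, n_7) = 111.41°
δ = |180° − 111.41°| = 68.59°
68.59° > 2α = 48.46°  →  invalid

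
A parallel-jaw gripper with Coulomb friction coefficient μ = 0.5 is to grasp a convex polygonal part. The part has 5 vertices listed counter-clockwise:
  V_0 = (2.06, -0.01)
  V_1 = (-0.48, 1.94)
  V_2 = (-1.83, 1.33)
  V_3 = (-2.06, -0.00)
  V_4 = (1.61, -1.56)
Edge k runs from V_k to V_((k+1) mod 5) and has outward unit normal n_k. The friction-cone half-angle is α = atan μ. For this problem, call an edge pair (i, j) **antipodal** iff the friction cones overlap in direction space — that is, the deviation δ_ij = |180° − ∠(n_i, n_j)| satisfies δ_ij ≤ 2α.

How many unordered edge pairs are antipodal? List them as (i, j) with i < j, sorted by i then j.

α = atan 0.5 = 26.57°;  2α = 53.13°
n_0 = (+0.6090, +0.7932)
n_1 = (-0.4118, +0.9113)
n_2 = (-0.9854, +0.1704)
n_3 = (-0.3912, -0.9203)
n_4 = (+0.9603, -0.2788)
  (0,1): δ = 118.17°  ·
  (0,2): δ = 62.30°  ·
  (0,3): δ = 14.49°  ✓
  (0,4): δ = 111.32°  ·
  (1,2): δ = 124.13°  ·
  (1,3): δ = 47.34°  ✓
  (1,4): δ = 49.49°  ✓
  (2,3): δ = 103.22°  ·
  (2,4): δ = 6.38°  ✓
  (3,4): δ = 83.16°  ·
antipodal pairs: 4

count = 4; pairs: (0,3), (1,3), (1,4), (2,4)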